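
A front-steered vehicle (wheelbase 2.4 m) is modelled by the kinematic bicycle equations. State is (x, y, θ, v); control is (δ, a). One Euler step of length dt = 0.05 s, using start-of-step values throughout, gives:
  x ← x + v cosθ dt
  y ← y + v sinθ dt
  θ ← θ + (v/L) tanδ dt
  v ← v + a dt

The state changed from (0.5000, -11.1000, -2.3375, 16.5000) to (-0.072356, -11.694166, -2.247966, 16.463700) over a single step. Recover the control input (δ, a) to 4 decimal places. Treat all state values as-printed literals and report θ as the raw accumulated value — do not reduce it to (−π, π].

δ = 0.2548, a = -0.7260

a = (v'−v)/dt = (-0.036300)/0.05 = -0.7260
Δθ = θ'−θ = 0.089534;  (v·dt/L) = 16.5000·0.05/2.4 = 0.343750
tan δ = Δθ·L/(v·dt) = 0.260463  →  δ = 0.2548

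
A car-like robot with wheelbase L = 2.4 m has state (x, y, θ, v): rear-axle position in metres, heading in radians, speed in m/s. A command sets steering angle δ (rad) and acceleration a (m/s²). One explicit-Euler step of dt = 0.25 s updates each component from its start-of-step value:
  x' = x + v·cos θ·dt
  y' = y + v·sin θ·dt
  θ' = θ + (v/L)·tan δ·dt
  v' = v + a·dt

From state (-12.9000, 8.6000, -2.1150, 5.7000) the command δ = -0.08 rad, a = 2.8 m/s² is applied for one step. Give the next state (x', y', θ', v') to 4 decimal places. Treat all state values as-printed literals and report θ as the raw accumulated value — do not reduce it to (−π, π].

x' = -12.9000 + 5.7000·cos(-2.1150)·0.25 = -13.6378
y' = 8.6000 + 5.7000·sin(-2.1150)·0.25 = 7.3809
θ' = -2.1150 + (5.7000/2.4)·tan(-0.08)·0.25 = -2.1626
v' = 5.7000 + 2.8000·0.25 = 6.4000

(-13.6378, 7.3809, -2.1626, 6.4000)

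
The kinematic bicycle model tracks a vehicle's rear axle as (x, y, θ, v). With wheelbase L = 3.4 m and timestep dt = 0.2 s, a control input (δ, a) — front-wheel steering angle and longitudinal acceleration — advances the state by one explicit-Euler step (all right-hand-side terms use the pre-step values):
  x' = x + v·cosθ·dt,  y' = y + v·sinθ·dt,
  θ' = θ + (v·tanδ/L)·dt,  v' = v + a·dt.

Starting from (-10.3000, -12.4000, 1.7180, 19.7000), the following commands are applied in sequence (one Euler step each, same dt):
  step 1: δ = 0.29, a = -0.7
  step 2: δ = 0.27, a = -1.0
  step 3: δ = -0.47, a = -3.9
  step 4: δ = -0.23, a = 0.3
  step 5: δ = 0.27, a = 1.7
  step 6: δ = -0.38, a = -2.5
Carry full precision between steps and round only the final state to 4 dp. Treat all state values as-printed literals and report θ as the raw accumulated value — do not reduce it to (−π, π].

(-17.3609, 8.5995, 1.4054, 18.4800)

after step 1 (δ=0.29, a=-0.7): (-10.877890, -8.502611, 2.063808, 19.560000)
after step 2 (δ=0.27, a=-1.0): (-12.729365, -5.056485, 2.382242, 19.360000)
after step 3 (δ=-0.47, a=-3.9): (-15.537662, -2.390805, 1.803759, 18.580000)
after step 4 (δ=-0.23, a=0.3): (-16.395542, 1.224814, 1.547854, 18.640000)
after step 5 (δ=0.27, a=1.7): (-16.310021, 4.951833, 1.851311, 18.980000)
after step 6 (δ=-0.38, a=-2.5): (-17.360945, 8.599459, 1.405379, 18.480000)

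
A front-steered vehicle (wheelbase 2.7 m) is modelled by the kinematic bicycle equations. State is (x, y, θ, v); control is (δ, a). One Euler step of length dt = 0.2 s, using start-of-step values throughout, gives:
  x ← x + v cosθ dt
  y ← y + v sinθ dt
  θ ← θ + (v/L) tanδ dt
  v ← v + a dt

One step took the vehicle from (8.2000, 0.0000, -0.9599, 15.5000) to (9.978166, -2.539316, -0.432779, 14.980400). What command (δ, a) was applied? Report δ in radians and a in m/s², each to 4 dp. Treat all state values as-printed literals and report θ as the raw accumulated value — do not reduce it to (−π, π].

a = (v'−v)/dt = (-0.519600)/0.2 = -2.5980
Δθ = θ'−θ = 0.527121;  (v·dt/L) = 15.5000·0.2/2.7 = 1.148148
tan δ = Δθ·L/(v·dt) = 0.459105  →  δ = 0.4304

δ = 0.4304, a = -2.5980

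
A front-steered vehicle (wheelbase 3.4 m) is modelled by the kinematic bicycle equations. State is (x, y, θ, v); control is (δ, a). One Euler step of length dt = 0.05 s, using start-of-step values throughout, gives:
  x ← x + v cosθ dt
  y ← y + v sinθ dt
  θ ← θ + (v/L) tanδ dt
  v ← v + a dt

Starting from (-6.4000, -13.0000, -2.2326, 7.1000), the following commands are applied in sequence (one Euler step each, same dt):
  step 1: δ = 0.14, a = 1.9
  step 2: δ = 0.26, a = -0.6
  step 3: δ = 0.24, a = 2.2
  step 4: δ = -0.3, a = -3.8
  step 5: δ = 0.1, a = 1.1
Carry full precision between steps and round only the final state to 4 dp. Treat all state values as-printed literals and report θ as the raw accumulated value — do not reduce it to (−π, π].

(-7.4539, -14.4475, -2.1866, 7.1400)

after step 1 (δ=0.14, a=1.9): (-6.618162, -13.280054, -2.217886, 7.195000)
after step 2 (δ=0.26, a=-0.6): (-6.835043, -13.567078, -2.189739, 7.165000)
after step 3 (δ=0.24, a=2.2): (-7.042891, -13.858870, -2.163953, 7.275000)
after step 4 (δ=-0.3, a=-3.8): (-7.246220, -14.160484, -2.197048, 7.085000)
after step 5 (δ=0.1, a=1.1): (-7.453850, -14.447508, -2.186594, 7.140000)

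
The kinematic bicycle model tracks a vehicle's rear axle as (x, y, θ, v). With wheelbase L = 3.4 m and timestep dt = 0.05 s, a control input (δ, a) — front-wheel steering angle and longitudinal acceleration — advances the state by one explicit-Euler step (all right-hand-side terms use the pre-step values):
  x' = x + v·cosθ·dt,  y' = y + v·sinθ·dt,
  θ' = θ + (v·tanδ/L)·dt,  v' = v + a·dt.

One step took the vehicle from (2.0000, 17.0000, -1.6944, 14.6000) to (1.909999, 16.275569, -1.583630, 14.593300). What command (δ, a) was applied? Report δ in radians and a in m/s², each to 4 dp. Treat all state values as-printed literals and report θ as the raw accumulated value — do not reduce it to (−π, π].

a = (v'−v)/dt = (-0.006700)/0.05 = -0.1340
Δθ = θ'−θ = 0.110770;  (v·dt/L) = 14.6000·0.05/3.4 = 0.214706
tan δ = Δθ·L/(v·dt) = 0.515915  →  δ = 0.4763

δ = 0.4763, a = -0.1340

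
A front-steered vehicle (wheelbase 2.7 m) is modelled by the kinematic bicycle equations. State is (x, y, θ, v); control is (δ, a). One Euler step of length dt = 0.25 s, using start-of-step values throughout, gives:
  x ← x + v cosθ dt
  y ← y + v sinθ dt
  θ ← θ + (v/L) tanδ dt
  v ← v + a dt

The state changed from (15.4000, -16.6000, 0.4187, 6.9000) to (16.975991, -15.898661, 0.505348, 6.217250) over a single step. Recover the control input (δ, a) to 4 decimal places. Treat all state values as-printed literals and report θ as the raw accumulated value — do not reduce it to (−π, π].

a = (v'−v)/dt = (-0.682750)/0.25 = -2.7310
Δθ = θ'−θ = 0.086648;  (v·dt/L) = 6.9000·0.25/2.7 = 0.638889
tan δ = Δθ·L/(v·dt) = 0.135623  →  δ = 0.1348

δ = 0.1348, a = -2.7310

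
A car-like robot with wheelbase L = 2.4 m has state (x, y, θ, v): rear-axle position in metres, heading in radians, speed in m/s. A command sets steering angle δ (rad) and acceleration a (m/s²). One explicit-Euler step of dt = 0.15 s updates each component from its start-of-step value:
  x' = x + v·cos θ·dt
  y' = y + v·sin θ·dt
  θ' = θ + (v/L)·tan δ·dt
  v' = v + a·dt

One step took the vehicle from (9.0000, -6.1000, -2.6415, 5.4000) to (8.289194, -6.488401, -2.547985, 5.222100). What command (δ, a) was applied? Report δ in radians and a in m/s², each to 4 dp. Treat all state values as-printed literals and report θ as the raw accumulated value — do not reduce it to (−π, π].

a = (v'−v)/dt = (-0.177900)/0.15 = -1.1860
Δθ = θ'−θ = 0.093515;  (v·dt/L) = 5.4000·0.15/2.4 = 0.337500
tan δ = Δθ·L/(v·dt) = 0.277081  →  δ = 0.2703

δ = 0.2703, a = -1.1860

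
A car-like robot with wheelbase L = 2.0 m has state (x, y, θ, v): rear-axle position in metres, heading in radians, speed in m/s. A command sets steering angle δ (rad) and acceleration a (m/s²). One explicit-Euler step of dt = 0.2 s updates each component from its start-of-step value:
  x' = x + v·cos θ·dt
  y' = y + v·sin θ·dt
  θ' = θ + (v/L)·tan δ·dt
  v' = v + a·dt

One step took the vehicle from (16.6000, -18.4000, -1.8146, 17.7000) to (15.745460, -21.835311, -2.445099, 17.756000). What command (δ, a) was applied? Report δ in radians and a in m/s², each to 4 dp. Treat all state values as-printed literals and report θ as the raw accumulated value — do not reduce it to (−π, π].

δ = -0.3422, a = 0.2800

a = (v'−v)/dt = (0.056000)/0.2 = 0.2800
Δθ = θ'−θ = -0.630499;  (v·dt/L) = 17.7000·0.2/2.0 = 1.770000
tan δ = Δθ·L/(v·dt) = -0.356214  →  δ = -0.3422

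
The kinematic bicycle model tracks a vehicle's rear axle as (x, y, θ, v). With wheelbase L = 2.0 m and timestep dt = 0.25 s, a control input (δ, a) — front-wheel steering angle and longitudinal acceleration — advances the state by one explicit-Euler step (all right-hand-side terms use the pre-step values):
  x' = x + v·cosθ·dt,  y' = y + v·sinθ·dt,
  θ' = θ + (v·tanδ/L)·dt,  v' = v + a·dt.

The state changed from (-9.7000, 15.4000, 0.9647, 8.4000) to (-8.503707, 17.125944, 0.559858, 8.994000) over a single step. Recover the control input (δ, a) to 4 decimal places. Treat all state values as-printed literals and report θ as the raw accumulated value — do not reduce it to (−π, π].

δ = -0.3680, a = 2.3760

a = (v'−v)/dt = (0.594000)/0.25 = 2.3760
Δθ = θ'−θ = -0.404842;  (v·dt/L) = 8.4000·0.25/2.0 = 1.050000
tan δ = Δθ·L/(v·dt) = -0.385564  →  δ = -0.3680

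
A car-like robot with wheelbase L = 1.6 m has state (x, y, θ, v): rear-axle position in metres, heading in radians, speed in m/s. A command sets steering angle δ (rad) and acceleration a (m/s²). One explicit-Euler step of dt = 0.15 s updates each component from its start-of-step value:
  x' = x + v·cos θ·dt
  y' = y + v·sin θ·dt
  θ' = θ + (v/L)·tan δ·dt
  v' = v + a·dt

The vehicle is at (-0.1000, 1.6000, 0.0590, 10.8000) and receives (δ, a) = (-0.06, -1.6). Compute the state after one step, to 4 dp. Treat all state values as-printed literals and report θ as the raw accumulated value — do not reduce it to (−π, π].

x' = -0.1000 + 10.8000·cos(0.0590)·0.15 = 1.5172
y' = 1.6000 + 10.8000·sin(0.0590)·0.15 = 1.6955
θ' = 0.0590 + (10.8000/1.6)·tan(-0.06)·0.15 = -0.0018
v' = 10.8000 − 1.6000·0.15 = 10.5600

(1.5172, 1.6955, -0.0018, 10.5600)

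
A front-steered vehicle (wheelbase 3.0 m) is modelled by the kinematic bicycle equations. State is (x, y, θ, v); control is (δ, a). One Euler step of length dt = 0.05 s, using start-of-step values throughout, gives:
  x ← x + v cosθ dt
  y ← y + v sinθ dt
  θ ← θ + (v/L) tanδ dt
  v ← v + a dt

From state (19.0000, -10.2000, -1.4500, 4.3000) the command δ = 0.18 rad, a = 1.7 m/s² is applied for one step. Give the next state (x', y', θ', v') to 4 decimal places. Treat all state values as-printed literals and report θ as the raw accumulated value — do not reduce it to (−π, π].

(19.0259, -10.4134, -1.4370, 4.3850)

x' = 19.0000 + 4.3000·cos(-1.4500)·0.05 = 19.0259
y' = -10.2000 + 4.3000·sin(-1.4500)·0.05 = -10.4134
θ' = -1.4500 + (4.3000/3.0)·tan(0.18)·0.05 = -1.4370
v' = 4.3000 + 1.7000·0.05 = 4.3850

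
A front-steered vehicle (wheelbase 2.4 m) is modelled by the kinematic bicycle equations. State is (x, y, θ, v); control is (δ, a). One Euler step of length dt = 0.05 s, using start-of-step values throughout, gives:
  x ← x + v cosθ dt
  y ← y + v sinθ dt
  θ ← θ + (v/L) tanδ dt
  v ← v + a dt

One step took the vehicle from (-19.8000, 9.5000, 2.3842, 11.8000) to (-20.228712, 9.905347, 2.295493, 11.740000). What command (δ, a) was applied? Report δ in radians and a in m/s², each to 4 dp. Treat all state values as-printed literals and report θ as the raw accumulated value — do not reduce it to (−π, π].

a = (v'−v)/dt = (-0.060000)/0.05 = -1.2000
Δθ = θ'−θ = -0.088707;  (v·dt/L) = 11.8000·0.05/2.4 = 0.245833
tan δ = Δθ·L/(v·dt) = -0.360842  →  δ = -0.3463

δ = -0.3463, a = -1.2000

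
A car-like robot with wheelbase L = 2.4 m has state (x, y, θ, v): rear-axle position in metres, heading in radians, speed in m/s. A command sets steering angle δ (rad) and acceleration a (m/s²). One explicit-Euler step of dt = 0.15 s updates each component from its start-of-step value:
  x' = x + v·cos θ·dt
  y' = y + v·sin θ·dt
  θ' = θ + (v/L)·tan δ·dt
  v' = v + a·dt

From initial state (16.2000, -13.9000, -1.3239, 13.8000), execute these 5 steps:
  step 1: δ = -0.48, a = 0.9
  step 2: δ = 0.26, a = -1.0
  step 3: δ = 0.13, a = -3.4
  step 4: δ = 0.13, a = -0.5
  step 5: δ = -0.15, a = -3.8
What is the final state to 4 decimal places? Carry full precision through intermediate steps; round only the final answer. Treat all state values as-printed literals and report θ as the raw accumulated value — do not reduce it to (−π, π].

after step 1 (δ=-0.48, a=0.9): (16.705899, -15.907229, -1.772927, 13.935000)
after step 2 (δ=0.26, a=-1.0): (16.286267, -17.954923, -1.541239, 13.785000)
after step 3 (δ=0.13, a=-3.4): (16.347376, -20.021770, -1.428600, 13.275000)
after step 4 (δ=0.13, a=-0.5): (16.629570, -21.992923, -1.320129, 13.200000)
after step 5 (δ=-0.15, a=-3.8): (17.120710, -23.911042, -1.444816, 12.630000)

(17.1207, -23.9110, -1.4448, 12.6300)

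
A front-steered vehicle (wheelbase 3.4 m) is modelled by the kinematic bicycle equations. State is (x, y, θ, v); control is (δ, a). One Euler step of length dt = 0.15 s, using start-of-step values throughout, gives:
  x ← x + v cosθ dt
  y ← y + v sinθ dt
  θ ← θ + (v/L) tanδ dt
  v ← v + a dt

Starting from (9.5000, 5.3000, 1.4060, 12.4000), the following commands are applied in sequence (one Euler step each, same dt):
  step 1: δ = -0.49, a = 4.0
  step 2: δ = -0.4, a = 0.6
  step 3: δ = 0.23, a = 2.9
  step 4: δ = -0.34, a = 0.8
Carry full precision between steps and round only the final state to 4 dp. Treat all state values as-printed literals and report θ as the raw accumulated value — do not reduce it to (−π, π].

after step 1 (δ=-0.49, a=4.0): (9.805136, 7.134800, 1.114205, 13.000000)
after step 2 (δ=-0.4, a=0.6): (10.664873, 8.885044, 0.871721, 13.090000)
after step 3 (δ=0.23, a=2.9): (11.928405, 10.387980, 1.006939, 13.525000)
after step 4 (δ=-0.34, a=0.8): (13.012672, 12.102679, 0.795867, 13.645000)

(13.0127, 12.1027, 0.7959, 13.6450)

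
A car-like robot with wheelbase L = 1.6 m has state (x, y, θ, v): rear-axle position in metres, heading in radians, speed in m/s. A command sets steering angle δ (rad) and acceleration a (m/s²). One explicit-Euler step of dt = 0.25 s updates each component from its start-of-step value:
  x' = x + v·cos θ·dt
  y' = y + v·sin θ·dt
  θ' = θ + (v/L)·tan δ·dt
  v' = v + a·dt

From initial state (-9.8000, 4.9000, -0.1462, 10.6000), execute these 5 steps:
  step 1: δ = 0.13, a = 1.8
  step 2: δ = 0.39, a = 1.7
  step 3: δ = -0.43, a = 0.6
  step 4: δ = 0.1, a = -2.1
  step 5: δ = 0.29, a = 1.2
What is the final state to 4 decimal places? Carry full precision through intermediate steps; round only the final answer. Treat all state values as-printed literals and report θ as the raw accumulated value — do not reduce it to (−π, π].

(3.2682, 6.9902, 0.6576, 11.4000)

after step 1 (δ=0.13, a=1.8): (-7.178271, 4.513949, 0.070334, 11.050000)
after step 2 (δ=0.39, a=1.7): (-4.422601, 4.708085, 0.780046, 11.475000)
after step 3 (δ=-0.43, a=0.6): (-2.383260, 6.725711, -0.042247, 11.625000)
after step 4 (δ=0.1, a=-2.1): (0.520397, 6.602966, 0.140001, 11.100000)
after step 5 (δ=0.29, a=1.2): (3.268246, 6.990201, 0.657561, 11.400000)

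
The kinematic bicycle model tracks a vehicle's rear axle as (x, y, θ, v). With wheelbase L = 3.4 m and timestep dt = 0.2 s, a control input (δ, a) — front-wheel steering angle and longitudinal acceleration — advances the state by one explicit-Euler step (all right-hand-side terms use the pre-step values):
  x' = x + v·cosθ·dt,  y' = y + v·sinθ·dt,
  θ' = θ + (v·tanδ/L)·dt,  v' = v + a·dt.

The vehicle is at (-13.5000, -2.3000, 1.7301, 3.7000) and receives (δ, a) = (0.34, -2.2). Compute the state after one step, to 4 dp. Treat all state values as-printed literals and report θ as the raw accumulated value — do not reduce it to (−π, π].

(-13.6174, -1.5694, 1.8071, 3.2600)

x' = -13.5000 + 3.7000·cos(1.7301)·0.2 = -13.6174
y' = -2.3000 + 3.7000·sin(1.7301)·0.2 = -1.5694
θ' = 1.7301 + (3.7000/3.4)·tan(0.34)·0.2 = 1.8071
v' = 3.7000 − 2.2000·0.2 = 3.2600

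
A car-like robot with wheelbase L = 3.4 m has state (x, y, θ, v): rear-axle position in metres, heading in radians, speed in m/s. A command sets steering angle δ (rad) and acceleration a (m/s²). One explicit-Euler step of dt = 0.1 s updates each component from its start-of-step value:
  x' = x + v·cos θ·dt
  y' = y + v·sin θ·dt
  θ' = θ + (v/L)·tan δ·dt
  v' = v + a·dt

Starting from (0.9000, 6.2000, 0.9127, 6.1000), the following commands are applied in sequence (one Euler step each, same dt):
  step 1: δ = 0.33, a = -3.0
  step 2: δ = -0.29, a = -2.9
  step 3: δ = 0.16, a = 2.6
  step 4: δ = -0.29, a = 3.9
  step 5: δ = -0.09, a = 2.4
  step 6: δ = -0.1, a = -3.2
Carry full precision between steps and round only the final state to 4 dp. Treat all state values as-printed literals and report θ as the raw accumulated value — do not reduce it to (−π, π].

after step 1 (δ=0.33, a=-3.0): (1.273083, 6.682606, 0.974153, 5.800000)
after step 2 (δ=-0.29, a=-2.9): (1.598967, 7.162398, 0.923247, 5.510000)
after step 3 (δ=0.16, a=2.6): (1.931349, 7.601856, 0.949400, 5.770000)
after step 4 (δ=-0.29, a=3.9): (2.267261, 8.070995, 0.898758, 6.160000)
after step 5 (δ=-0.09, a=2.4): (2.650772, 8.553048, 0.882408, 6.400000)
after step 6 (δ=-0.1, a=-3.2): (3.057360, 9.047302, 0.863521, 6.080000)

(3.0574, 9.0473, 0.8635, 6.0800)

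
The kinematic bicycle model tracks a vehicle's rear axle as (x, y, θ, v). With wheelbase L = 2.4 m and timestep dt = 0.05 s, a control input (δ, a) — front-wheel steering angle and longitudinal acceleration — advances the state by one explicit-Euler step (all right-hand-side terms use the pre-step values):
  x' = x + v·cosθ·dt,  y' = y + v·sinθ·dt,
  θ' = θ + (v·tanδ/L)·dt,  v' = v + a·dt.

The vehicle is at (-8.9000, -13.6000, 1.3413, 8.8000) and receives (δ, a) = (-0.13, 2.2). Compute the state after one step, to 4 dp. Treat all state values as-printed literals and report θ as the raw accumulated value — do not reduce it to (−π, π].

x' = -8.9000 + 8.8000·cos(1.3413)·0.05 = -8.7999
y' = -13.6000 + 8.8000·sin(1.3413)·0.05 = -13.1715
θ' = 1.3413 + (8.8000/2.4)·tan(-0.13)·0.05 = 1.3173
v' = 8.8000 + 2.2000·0.05 = 8.9100

(-8.7999, -13.1715, 1.3173, 8.9100)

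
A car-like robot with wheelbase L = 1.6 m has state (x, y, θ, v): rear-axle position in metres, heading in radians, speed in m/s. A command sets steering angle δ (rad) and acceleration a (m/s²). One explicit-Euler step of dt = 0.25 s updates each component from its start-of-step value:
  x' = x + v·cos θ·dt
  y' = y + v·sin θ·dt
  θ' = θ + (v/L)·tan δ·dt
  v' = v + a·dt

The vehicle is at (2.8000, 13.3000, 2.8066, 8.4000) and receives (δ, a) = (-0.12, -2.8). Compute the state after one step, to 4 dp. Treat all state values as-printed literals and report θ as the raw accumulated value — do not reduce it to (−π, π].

(0.8167, 13.9904, 2.6483, 7.7000)

x' = 2.8000 + 8.4000·cos(2.8066)·0.25 = 0.8167
y' = 13.3000 + 8.4000·sin(2.8066)·0.25 = 13.9904
θ' = 2.8066 + (8.4000/1.6)·tan(-0.12)·0.25 = 2.6483
v' = 8.4000 − 2.8000·0.25 = 7.7000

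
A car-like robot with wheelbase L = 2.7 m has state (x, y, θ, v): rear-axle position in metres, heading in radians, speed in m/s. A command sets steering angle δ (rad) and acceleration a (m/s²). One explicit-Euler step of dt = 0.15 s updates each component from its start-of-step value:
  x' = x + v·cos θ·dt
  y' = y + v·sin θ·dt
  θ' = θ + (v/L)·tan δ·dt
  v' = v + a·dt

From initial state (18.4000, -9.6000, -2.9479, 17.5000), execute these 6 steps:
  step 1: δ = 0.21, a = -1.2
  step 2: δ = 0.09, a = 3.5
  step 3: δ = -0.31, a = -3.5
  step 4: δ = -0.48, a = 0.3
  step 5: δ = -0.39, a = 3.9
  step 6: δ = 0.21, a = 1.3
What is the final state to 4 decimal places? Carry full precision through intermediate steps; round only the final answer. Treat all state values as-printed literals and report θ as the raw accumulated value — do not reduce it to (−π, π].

after step 1 (δ=0.21, a=-1.2): (15.824087, -10.105270, -2.740678, 17.320000)
after step 2 (δ=0.09, a=3.5): (13.432097, -11.119167, -2.653844, 17.845000)
after step 3 (δ=-0.31, a=-3.5): (11.067483, -12.373595, -2.971413, 17.320000)
after step 4 (δ=-0.48, a=0.3): (8.507013, -12.813592, -3.472356, 17.365000)
after step 5 (δ=-0.39, a=3.9): (6.043454, -11.967660, -3.868910, 17.950000)
after step 6 (δ=0.21, a=1.3): (4.032262, -10.177502, -3.656359, 18.145000)

(4.0323, -10.1775, -3.6564, 18.1450)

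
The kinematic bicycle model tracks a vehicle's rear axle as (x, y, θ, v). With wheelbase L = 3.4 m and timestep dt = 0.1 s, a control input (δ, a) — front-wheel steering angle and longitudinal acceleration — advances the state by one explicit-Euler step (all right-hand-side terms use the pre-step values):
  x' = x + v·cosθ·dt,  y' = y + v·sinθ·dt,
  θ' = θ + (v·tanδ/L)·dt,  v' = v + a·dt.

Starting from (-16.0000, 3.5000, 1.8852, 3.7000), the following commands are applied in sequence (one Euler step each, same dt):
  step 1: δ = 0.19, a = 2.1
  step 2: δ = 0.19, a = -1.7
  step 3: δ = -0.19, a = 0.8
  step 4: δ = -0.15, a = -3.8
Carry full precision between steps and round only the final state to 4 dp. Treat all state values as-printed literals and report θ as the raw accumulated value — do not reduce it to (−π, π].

after step 1 (δ=0.19, a=2.1): (-16.114422, 3.851863, 1.906129, 3.910000)
after step 2 (δ=0.19, a=-1.7): (-16.243094, 4.221085, 1.928246, 3.740000)
after step 3 (δ=-0.19, a=0.8): (-16.373951, 4.571445, 1.907091, 3.820000)
after step 4 (δ=-0.15, a=-3.8): (-16.500008, 4.932047, 1.890110, 3.440000)

(-16.5000, 4.9320, 1.8901, 3.4400)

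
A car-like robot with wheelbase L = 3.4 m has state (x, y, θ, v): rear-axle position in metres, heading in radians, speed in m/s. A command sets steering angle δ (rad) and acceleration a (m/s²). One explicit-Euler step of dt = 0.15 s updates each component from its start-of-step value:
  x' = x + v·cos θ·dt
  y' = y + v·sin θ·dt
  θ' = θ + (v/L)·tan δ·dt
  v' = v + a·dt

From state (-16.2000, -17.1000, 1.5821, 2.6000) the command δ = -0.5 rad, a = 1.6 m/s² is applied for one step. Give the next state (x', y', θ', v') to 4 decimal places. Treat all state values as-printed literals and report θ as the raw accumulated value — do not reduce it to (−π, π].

x' = -16.2000 + 2.6000·cos(1.5821)·0.15 = -16.2044
y' = -17.1000 + 2.6000·sin(1.5821)·0.15 = -16.7100
θ' = 1.5821 + (2.6000/3.4)·tan(-0.5)·0.15 = 1.5194
v' = 2.6000 + 1.6000·0.15 = 2.8400

(-16.2044, -16.7100, 1.5194, 2.8400)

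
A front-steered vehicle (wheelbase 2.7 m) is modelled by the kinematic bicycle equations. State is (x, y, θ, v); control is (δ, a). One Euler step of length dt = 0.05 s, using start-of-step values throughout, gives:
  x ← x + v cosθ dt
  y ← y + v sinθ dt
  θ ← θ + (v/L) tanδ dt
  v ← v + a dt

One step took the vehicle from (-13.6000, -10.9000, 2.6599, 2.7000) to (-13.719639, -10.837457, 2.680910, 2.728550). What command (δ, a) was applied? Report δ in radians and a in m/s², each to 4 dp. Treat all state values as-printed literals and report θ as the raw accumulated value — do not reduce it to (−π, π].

δ = 0.3978, a = 0.5710

a = (v'−v)/dt = (0.028550)/0.05 = 0.5710
Δθ = θ'−θ = 0.021010;  (v·dt/L) = 2.7000·0.05/2.7 = 0.050000
tan δ = Δθ·L/(v·dt) = 0.420200  →  δ = 0.3978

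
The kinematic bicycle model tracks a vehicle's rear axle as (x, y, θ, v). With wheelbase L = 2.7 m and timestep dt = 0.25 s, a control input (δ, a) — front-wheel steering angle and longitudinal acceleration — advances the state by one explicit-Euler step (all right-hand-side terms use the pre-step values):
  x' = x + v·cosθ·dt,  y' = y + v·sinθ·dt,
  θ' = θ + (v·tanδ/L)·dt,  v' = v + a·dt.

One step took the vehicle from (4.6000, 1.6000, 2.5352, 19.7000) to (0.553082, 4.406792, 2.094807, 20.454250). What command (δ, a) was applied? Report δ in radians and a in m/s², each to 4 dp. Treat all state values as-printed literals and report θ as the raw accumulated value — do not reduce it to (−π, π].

a = (v'−v)/dt = (0.754250)/0.25 = 3.0170
Δθ = θ'−θ = -0.440393;  (v·dt/L) = 19.7000·0.25/2.7 = 1.824074
tan δ = Δθ·L/(v·dt) = -0.241434  →  δ = -0.2369

δ = -0.2369, a = 3.0170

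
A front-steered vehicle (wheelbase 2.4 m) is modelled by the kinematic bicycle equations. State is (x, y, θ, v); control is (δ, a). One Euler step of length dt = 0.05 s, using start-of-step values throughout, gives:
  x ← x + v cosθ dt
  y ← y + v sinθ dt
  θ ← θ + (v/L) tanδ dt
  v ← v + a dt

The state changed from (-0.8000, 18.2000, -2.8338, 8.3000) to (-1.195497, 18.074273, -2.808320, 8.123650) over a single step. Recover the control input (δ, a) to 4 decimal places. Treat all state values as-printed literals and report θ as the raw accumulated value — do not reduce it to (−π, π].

δ = 0.1463, a = -3.5270

a = (v'−v)/dt = (-0.176350)/0.05 = -3.5270
Δθ = θ'−θ = 0.025480;  (v·dt/L) = 8.3000·0.05/2.4 = 0.172917
tan δ = Δθ·L/(v·dt) = 0.147354  →  δ = 0.1463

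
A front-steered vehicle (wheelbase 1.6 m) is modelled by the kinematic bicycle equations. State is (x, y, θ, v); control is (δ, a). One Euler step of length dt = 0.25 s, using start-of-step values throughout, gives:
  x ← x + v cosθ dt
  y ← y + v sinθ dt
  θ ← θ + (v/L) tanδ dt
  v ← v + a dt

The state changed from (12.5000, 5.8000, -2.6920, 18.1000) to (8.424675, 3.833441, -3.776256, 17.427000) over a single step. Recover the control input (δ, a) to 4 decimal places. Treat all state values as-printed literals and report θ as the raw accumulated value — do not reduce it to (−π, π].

a = (v'−v)/dt = (-0.673000)/0.25 = -2.6920
Δθ = θ'−θ = -1.084256;  (v·dt/L) = 18.1000·0.25/1.6 = 2.828125
tan δ = Δθ·L/(v·dt) = -0.383383  →  δ = -0.3661

δ = -0.3661, a = -2.6920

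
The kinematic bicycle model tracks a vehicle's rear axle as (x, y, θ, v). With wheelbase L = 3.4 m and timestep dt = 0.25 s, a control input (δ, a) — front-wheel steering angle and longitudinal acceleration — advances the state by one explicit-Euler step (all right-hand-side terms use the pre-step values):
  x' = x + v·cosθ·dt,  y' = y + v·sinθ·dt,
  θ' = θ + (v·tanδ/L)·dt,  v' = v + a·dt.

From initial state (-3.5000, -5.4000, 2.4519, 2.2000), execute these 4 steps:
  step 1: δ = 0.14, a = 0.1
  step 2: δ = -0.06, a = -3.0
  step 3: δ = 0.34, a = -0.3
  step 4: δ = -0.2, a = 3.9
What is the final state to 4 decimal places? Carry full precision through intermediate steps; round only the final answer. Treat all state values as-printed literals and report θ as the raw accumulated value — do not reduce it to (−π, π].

after step 1 (δ=0.14, a=0.1): (-3.924293, -5.050035, 2.474696, 2.225000)
after step 2 (δ=-0.06, a=-3.0): (-4.361364, -4.705966, 2.464868, 1.475000)
after step 3 (δ=0.34, a=-0.3): (-4.648852, -4.475039, 2.503233, 1.400000)
after step 4 (δ=-0.2, a=3.9): (-4.929928, -4.266482, 2.482366, 2.375000)

(-4.9299, -4.2665, 2.4824, 2.3750)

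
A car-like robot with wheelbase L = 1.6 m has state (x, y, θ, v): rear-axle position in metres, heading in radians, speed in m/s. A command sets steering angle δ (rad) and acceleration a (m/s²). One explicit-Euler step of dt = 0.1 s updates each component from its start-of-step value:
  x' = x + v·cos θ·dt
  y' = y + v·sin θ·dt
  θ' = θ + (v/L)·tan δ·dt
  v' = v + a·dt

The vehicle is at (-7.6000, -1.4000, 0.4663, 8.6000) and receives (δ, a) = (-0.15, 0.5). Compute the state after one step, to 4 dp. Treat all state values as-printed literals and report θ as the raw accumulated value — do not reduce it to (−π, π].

(-6.8318, -1.0134, 0.3851, 8.6500)

x' = -7.6000 + 8.6000·cos(0.4663)·0.1 = -6.8318
y' = -1.4000 + 8.6000·sin(0.4663)·0.1 = -1.0134
θ' = 0.4663 + (8.6000/1.6)·tan(-0.15)·0.1 = 0.3851
v' = 8.6000 + 0.5000·0.1 = 8.6500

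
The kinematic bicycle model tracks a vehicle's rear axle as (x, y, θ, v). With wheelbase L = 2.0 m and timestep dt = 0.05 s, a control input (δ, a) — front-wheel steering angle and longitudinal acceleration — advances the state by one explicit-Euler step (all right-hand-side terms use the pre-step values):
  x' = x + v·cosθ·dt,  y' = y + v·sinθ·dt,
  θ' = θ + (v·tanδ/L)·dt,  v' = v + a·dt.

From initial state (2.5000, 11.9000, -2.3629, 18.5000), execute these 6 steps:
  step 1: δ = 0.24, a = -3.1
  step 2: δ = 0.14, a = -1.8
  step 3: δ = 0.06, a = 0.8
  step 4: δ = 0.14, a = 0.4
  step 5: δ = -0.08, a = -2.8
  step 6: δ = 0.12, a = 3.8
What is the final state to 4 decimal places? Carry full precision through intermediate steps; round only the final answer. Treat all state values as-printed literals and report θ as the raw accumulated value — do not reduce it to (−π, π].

after step 1 (δ=0.24, a=-3.1): (1.841555, 11.250327, -2.249719, 18.345000)
after step 2 (δ=0.14, a=-1.8): (1.265564, 10.536477, -2.185088, 18.255000)
after step 3 (δ=0.06, a=0.8): (0.739473, 9.790594, -2.157673, 18.295000)
after step 4 (δ=0.14, a=0.4): (0.232918, 9.028905, -2.093219, 18.315000)
after step 5 (δ=-0.08, a=-2.8): (-0.224023, 8.235305, -2.129927, 18.175000)
after step 6 (δ=0.12, a=3.8): (-0.706069, 7.464942, -2.075139, 18.365000)

(-0.7061, 7.4649, -2.0751, 18.3650)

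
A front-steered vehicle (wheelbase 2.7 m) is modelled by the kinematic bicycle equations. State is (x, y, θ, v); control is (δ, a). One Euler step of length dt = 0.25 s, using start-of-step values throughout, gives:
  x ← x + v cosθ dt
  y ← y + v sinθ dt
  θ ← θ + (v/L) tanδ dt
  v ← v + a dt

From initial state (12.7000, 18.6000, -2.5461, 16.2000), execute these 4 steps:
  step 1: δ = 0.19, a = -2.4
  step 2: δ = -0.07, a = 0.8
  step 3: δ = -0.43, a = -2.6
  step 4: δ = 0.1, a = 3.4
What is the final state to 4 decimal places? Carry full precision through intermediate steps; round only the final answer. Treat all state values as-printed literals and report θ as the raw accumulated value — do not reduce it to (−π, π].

after step 1 (δ=0.19, a=-2.4): (9.347117, 16.328287, -2.257620, 15.600000)
after step 2 (δ=-0.07, a=0.8): (6.874188, 13.312559, -2.358897, 15.800000)
after step 3 (δ=-0.43, a=-2.6): (4.073579, 10.527045, -3.029842, 15.150000)
after step 4 (δ=0.1, a=3.4): (0.309703, 10.104671, -2.889095, 16.000000)

(0.3097, 10.1047, -2.8891, 16.0000)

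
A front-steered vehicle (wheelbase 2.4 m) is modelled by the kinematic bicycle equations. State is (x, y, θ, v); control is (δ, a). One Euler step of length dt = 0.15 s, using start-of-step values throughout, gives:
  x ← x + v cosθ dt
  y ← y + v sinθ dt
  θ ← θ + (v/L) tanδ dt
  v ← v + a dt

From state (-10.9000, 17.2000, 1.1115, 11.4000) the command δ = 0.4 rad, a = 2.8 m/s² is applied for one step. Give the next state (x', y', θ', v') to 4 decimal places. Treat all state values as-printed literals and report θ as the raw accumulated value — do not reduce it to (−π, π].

(-10.1419, 18.7328, 1.4127, 11.8200)

x' = -10.9000 + 11.4000·cos(1.1115)·0.15 = -10.1419
y' = 17.2000 + 11.4000·sin(1.1115)·0.15 = 18.7328
θ' = 1.1115 + (11.4000/2.4)·tan(0.4)·0.15 = 1.4127
v' = 11.4000 + 2.8000·0.15 = 11.8200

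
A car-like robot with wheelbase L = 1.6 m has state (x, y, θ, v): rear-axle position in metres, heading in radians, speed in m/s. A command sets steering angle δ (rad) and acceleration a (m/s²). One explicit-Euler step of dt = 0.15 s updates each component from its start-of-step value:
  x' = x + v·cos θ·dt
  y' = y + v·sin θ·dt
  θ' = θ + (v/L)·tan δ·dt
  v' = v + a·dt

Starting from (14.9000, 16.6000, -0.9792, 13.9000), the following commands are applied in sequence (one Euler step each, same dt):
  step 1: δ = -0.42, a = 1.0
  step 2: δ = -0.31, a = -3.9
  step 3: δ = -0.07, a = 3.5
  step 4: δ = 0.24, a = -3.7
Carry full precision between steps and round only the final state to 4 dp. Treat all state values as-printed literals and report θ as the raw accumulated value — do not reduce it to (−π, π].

after step 1 (δ=-0.42, a=1.0): (16.062777, 14.869343, -1.561140, 14.050000)
after step 2 (δ=-0.31, a=-3.9): (16.083128, 12.761941, -1.983071, 13.465000)
after step 3 (δ=-0.07, a=3.5): (15.273825, 10.911422, -2.071580, 13.990000)
after step 4 (δ=0.24, a=-3.7): (14.266307, 9.070604, -1.750619, 13.435000)

(14.2663, 9.0706, -1.7506, 13.4350)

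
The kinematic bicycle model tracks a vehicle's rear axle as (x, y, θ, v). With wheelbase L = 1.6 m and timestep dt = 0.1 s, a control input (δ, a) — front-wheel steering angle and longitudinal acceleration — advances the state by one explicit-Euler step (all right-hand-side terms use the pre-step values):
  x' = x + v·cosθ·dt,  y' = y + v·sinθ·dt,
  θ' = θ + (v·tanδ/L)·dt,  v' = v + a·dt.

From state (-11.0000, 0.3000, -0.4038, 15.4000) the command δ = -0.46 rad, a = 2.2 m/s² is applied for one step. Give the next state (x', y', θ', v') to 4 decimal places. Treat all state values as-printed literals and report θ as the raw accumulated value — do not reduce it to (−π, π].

(-9.5839, -0.3051, -0.8807, 15.6200)

x' = -11.0000 + 15.4000·cos(-0.4038)·0.1 = -9.5839
y' = 0.3000 + 15.4000·sin(-0.4038)·0.1 = -0.3051
θ' = -0.4038 + (15.4000/1.6)·tan(-0.46)·0.1 = -0.8807
v' = 15.4000 + 2.2000·0.1 = 15.6200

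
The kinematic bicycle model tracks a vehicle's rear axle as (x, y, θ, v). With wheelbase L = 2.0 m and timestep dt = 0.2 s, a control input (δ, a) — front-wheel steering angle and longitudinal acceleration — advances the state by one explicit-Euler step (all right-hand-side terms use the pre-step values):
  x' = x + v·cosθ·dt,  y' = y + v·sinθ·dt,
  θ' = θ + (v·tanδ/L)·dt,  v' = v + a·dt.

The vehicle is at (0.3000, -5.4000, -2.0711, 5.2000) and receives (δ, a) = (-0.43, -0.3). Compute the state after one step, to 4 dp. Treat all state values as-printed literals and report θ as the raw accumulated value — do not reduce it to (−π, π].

x' = 0.3000 + 5.2000·cos(-2.0711)·0.2 = -0.1989
y' = -5.4000 + 5.2000·sin(-2.0711)·0.2 = -6.3125
θ' = -2.0711 + (5.2000/2.0)·tan(-0.43)·0.2 = -2.3096
v' = 5.2000 − 0.3000·0.2 = 5.1400

(-0.1989, -6.3125, -2.3096, 5.1400)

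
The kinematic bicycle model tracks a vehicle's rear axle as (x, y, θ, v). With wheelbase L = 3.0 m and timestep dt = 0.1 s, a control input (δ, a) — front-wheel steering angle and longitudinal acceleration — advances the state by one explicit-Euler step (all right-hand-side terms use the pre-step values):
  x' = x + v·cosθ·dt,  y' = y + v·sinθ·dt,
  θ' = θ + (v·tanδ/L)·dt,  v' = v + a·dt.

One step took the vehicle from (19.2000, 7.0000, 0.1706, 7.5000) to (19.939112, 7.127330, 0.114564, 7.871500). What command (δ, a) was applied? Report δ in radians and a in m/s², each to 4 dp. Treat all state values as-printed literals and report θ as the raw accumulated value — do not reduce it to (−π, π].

a = (v'−v)/dt = (0.371500)/0.1 = 3.7150
Δθ = θ'−θ = -0.056036;  (v·dt/L) = 7.5000·0.1/3.0 = 0.250000
tan δ = Δθ·L/(v·dt) = -0.224144  →  δ = -0.2205

δ = -0.2205, a = 3.7150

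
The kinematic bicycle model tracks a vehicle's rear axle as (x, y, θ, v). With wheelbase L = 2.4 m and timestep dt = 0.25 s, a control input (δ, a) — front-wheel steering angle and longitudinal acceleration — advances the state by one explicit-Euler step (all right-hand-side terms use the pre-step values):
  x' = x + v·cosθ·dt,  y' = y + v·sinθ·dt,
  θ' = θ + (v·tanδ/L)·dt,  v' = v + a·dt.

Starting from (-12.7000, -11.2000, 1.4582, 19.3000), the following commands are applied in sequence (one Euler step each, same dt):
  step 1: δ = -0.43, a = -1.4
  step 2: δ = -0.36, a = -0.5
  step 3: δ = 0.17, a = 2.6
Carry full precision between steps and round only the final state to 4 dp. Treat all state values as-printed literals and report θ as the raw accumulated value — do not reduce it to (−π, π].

(-3.4793, -4.9518, 0.1298, 19.4750)

after step 1 (δ=-0.43, a=-1.4): (-12.157870, -6.405553, 0.536181, 18.950000)
after step 2 (δ=-0.36, a=-0.5): (-8.085202, -3.985371, -0.206823, 18.825000)
after step 3 (δ=0.17, a=2.6): (-3.479250, -4.951807, 0.129785, 19.475000)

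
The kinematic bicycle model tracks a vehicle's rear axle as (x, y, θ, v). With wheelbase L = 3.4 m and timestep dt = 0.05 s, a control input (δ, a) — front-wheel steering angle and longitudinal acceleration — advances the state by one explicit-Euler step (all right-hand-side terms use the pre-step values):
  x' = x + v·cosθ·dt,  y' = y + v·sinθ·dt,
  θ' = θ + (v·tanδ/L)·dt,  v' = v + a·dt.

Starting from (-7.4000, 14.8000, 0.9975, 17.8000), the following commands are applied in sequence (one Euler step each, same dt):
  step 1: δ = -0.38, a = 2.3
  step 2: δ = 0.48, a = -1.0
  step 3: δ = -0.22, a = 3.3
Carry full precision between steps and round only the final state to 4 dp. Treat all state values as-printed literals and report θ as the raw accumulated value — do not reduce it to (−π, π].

after step 1 (δ=-0.38, a=2.3): (-6.917260, 15.547705, 0.892948, 17.915000)
after step 2 (δ=0.48, a=-1.0): (-6.355519, 16.245426, 1.030106, 17.865000)
after step 3 (δ=-0.22, a=3.3): (-5.895738, 17.011257, 0.971356, 18.030000)

(-5.8957, 17.0113, 0.9714, 18.0300)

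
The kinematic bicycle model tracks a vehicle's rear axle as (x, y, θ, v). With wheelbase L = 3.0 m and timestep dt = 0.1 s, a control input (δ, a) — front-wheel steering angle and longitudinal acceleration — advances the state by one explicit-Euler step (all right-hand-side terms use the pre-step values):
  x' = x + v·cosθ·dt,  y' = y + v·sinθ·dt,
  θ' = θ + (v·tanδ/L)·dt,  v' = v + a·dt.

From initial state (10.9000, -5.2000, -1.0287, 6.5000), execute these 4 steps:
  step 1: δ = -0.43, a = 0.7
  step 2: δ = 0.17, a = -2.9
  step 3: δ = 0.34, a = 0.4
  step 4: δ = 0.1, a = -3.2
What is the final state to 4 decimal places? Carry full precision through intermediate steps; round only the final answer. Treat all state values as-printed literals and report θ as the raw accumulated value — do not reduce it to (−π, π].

(12.1397, -7.4448, -0.9953, 6.0000)

after step 1 (δ=-0.43, a=0.7): (11.235356, -5.756809, -1.128068, 6.570000)
after step 2 (δ=0.17, a=-2.9): (11.516819, -6.350465, -1.090475, 6.280000)
after step 3 (δ=0.34, a=0.4): (11.806996, -6.907405, -1.016426, 6.320000)
after step 4 (δ=0.1, a=-3.2): (12.139685, -7.444751, -0.995289, 6.000000)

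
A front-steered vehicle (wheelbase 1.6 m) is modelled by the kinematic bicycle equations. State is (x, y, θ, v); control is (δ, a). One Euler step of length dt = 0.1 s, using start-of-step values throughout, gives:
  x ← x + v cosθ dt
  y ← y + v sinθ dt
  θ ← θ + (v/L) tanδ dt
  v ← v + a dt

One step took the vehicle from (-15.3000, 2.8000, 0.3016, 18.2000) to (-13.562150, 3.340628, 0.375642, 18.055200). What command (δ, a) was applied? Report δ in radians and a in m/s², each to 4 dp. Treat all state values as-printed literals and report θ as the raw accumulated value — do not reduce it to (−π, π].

a = (v'−v)/dt = (-0.144800)/0.1 = -1.4480
Δθ = θ'−θ = 0.074042;  (v·dt/L) = 18.2000·0.1/1.6 = 1.137500
tan δ = Δθ·L/(v·dt) = 0.065092  →  δ = 0.0650

δ = 0.0650, a = -1.4480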